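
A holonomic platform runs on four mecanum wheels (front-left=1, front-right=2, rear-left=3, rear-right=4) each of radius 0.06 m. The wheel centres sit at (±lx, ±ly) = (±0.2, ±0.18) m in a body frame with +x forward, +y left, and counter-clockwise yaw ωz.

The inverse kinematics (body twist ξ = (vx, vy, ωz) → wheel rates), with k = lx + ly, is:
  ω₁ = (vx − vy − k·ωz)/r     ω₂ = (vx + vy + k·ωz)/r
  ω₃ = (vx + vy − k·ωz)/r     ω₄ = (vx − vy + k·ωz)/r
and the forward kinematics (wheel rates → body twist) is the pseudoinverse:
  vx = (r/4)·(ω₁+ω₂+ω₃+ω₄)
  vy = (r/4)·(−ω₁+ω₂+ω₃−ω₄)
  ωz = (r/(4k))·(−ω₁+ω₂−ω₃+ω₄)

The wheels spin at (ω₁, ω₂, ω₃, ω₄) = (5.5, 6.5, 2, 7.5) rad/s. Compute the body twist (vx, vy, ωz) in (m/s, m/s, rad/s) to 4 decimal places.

(0.3225, -0.0675, 0.2566)

k = lx + ly = 0.2 + 0.18 = 0.3800
ω₁+ω₂+ω₃+ω₄ = 21.5000  →  vx = (0.06/4)·21.5000 = 0.3225
−ω₁+ω₂+ω₃−ω₄ = -4.5000  →  vy = (0.06/4)·-4.5000 = -0.0675
−ω₁+ω₂−ω₃+ω₄ = 6.5000  →  ωz = (0.06/1.5200)·6.5000 = 0.2566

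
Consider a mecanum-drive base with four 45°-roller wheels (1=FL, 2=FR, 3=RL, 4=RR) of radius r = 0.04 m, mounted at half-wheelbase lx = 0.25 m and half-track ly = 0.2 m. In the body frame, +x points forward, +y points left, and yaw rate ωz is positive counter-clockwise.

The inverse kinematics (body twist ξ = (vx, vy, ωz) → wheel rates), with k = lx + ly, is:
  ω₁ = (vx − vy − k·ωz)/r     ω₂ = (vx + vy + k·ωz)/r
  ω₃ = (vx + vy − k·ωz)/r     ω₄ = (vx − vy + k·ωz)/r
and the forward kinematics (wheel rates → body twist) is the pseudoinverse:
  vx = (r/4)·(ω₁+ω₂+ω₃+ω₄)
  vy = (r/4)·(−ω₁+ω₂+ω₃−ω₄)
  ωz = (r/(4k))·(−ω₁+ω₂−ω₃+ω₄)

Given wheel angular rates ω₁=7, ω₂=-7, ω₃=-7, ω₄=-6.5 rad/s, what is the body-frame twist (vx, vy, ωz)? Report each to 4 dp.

(-0.1350, -0.1450, -0.3000)

k = lx + ly = 0.25 + 0.2 = 0.4500
ω₁+ω₂+ω₃+ω₄ = -13.5000  →  vx = (0.04/4)·-13.5000 = -0.1350
−ω₁+ω₂+ω₃−ω₄ = -14.5000  →  vy = (0.04/4)·-14.5000 = -0.1450
−ω₁+ω₂−ω₃+ω₄ = -13.5000  →  ωz = (0.04/1.8000)·-13.5000 = -0.3000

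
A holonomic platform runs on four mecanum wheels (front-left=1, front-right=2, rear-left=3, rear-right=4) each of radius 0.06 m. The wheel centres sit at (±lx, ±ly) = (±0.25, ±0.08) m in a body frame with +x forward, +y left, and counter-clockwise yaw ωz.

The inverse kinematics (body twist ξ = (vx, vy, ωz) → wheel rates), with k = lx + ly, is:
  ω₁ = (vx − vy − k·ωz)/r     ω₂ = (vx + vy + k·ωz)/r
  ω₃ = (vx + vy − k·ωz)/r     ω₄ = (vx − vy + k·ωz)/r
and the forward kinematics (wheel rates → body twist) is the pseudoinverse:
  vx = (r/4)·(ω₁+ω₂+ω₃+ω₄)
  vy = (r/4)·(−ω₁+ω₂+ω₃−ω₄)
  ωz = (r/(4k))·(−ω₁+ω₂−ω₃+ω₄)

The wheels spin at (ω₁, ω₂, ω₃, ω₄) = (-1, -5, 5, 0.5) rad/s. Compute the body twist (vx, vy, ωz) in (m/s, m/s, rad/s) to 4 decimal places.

(-0.0075, 0.0075, -0.3864)

k = lx + ly = 0.25 + 0.08 = 0.3300
ω₁+ω₂+ω₃+ω₄ = -0.5000  →  vx = (0.06/4)·-0.5000 = -0.0075
−ω₁+ω₂+ω₃−ω₄ = 0.5000  →  vy = (0.06/4)·0.5000 = 0.0075
−ω₁+ω₂−ω₃+ω₄ = -8.5000  →  ωz = (0.06/1.3200)·-8.5000 = -0.3864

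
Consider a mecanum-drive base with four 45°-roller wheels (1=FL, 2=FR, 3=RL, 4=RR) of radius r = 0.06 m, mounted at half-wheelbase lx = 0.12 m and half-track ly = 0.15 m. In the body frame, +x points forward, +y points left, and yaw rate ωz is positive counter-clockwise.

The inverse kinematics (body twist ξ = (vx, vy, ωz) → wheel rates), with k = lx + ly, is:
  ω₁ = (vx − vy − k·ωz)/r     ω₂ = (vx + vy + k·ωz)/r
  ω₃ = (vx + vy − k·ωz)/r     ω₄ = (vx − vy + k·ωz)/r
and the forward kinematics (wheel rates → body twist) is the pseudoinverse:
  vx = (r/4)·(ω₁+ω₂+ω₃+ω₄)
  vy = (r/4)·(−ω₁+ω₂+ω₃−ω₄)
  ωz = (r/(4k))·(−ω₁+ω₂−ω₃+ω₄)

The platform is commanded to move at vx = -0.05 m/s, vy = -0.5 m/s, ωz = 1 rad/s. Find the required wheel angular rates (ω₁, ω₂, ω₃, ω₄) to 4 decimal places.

(3.0000, -4.6667, -13.6667, 12.0000)

k = lx + ly = 0.12 + 0.15 = 0.2700;  k·ωz = 0.2700·1 = 0.2700
ω₁ (FL) = (vx − vy − k·ωz)/r = 0.1800/0.06 = 3.0000
ω₂ (FR) = (vx + vy + k·ωz)/r = -0.2800/0.06 = -4.6667
ω₃ (RL) = (vx + vy − k·ωz)/r = -0.8200/0.06 = -13.6667
ω₄ (RR) = (vx − vy + k·ωz)/r = 0.7200/0.06 = 12.0000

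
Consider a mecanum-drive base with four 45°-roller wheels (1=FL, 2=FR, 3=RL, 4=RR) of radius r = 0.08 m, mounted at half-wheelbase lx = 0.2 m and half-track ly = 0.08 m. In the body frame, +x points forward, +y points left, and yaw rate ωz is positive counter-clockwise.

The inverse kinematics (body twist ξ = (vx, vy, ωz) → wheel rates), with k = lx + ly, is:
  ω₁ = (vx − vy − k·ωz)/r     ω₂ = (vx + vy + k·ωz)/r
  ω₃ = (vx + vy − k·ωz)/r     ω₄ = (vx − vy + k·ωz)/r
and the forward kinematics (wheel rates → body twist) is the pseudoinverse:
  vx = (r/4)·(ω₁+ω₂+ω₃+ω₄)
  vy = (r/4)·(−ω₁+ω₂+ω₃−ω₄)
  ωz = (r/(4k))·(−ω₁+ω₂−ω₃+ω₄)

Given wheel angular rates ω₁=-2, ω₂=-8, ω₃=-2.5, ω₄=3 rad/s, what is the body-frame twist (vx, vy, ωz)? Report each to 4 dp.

k = lx + ly = 0.2 + 0.08 = 0.2800
ω₁+ω₂+ω₃+ω₄ = -9.5000  →  vx = (0.08/4)·-9.5000 = -0.1900
−ω₁+ω₂+ω₃−ω₄ = -11.5000  →  vy = (0.08/4)·-11.5000 = -0.2300
−ω₁+ω₂−ω₃+ω₄ = -0.5000  →  ωz = (0.08/1.1200)·-0.5000 = -0.0357

(-0.1900, -0.2300, -0.0357)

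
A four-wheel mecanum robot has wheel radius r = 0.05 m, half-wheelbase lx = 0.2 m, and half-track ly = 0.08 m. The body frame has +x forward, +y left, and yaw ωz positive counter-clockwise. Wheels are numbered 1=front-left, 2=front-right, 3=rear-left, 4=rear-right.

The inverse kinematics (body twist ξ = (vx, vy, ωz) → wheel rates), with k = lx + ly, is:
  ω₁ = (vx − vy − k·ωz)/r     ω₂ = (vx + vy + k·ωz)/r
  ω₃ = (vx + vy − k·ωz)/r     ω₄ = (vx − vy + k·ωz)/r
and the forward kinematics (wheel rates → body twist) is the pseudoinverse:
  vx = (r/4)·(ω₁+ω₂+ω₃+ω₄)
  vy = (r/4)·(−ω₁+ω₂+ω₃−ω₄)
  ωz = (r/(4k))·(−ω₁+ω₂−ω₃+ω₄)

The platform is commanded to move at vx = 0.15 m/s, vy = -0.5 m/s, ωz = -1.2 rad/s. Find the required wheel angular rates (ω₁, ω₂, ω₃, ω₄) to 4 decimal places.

(19.7200, -13.7200, -0.2800, 6.2800)

k = lx + ly = 0.2 + 0.08 = 0.2800;  k·ωz = 0.2800·-1.2 = -0.3360
ω₁ (FL) = (vx − vy − k·ωz)/r = 0.9860/0.05 = 19.7200
ω₂ (FR) = (vx + vy + k·ωz)/r = -0.6860/0.05 = -13.7200
ω₃ (RL) = (vx + vy − k·ωz)/r = -0.0140/0.05 = -0.2800
ω₄ (RR) = (vx − vy + k·ωz)/r = 0.3140/0.05 = 6.2800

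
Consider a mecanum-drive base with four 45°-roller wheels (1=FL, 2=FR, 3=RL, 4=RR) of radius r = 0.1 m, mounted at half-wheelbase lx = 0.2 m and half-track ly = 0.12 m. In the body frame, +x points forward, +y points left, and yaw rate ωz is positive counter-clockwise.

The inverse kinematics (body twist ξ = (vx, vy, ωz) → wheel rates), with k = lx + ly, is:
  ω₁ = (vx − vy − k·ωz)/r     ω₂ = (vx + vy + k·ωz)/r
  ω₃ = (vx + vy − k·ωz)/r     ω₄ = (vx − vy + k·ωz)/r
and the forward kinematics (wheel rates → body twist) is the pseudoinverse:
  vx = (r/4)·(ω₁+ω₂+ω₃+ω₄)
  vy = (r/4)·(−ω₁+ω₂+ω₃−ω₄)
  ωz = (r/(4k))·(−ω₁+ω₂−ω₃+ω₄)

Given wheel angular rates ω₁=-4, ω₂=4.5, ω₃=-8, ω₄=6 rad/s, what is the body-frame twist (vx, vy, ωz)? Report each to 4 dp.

(-0.0375, -0.1375, 1.7578)

k = lx + ly = 0.2 + 0.12 = 0.3200
ω₁+ω₂+ω₃+ω₄ = -1.5000  →  vx = (0.1/4)·-1.5000 = -0.0375
−ω₁+ω₂+ω₃−ω₄ = -5.5000  →  vy = (0.1/4)·-5.5000 = -0.1375
−ω₁+ω₂−ω₃+ω₄ = 22.5000  →  ωz = (0.1/1.2800)·22.5000 = 1.7578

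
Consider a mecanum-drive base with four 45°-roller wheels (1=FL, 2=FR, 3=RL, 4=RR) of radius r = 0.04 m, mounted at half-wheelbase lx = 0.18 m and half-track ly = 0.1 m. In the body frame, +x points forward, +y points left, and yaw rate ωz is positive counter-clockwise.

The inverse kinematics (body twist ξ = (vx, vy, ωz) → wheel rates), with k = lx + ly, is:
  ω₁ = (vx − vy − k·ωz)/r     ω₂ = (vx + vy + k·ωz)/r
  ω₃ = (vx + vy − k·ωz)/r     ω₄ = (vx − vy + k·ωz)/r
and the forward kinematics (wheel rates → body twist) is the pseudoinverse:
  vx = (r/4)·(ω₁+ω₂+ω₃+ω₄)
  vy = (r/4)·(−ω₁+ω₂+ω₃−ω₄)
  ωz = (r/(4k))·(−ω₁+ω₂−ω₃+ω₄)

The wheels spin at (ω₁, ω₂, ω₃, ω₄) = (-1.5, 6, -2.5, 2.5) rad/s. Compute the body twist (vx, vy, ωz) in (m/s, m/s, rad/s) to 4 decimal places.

(0.0450, 0.0250, 0.4464)

k = lx + ly = 0.18 + 0.1 = 0.2800
ω₁+ω₂+ω₃+ω₄ = 4.5000  →  vx = (0.04/4)·4.5000 = 0.0450
−ω₁+ω₂+ω₃−ω₄ = 2.5000  →  vy = (0.04/4)·2.5000 = 0.0250
−ω₁+ω₂−ω₃+ω₄ = 12.5000  →  ωz = (0.04/1.1200)·12.5000 = 0.4464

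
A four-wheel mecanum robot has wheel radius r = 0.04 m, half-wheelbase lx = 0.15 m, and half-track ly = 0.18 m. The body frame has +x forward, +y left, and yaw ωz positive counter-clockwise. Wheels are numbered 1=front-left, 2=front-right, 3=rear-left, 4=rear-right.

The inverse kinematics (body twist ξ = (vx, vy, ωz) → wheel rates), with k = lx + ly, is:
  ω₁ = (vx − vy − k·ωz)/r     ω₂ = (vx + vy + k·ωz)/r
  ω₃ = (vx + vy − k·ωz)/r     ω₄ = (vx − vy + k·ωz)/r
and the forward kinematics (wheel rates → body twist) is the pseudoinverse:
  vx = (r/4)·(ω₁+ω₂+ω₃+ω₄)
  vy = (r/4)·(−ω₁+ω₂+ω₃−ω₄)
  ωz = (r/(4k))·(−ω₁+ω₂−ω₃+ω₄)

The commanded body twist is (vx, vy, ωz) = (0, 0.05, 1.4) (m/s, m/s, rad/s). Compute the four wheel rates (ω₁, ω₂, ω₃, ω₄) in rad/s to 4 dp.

k = lx + ly = 0.15 + 0.18 = 0.3300;  k·ωz = 0.3300·1.4 = 0.4620
ω₁ (FL) = (vx − vy − k·ωz)/r = -0.5120/0.04 = -12.8000
ω₂ (FR) = (vx + vy + k·ωz)/r = 0.5120/0.04 = 12.8000
ω₃ (RL) = (vx + vy − k·ωz)/r = -0.4120/0.04 = -10.3000
ω₄ (RR) = (vx − vy + k·ωz)/r = 0.4120/0.04 = 10.3000

(-12.8000, 12.8000, -10.3000, 10.3000)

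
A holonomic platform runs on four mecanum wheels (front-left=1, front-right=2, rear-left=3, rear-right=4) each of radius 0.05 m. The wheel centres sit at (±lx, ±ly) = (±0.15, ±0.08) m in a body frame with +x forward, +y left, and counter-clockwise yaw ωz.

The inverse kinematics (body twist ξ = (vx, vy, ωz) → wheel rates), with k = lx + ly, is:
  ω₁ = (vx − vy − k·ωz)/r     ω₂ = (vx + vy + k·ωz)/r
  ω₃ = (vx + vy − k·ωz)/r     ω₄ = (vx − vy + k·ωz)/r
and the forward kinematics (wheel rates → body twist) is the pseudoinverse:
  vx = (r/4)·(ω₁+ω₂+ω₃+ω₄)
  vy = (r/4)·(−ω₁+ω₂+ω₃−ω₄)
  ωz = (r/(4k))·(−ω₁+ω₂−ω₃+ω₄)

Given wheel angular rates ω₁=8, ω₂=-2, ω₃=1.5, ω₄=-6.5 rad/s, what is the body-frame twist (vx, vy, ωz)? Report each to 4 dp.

(0.0125, -0.0250, -0.9783)

k = lx + ly = 0.15 + 0.08 = 0.2300
ω₁+ω₂+ω₃+ω₄ = 1.0000  →  vx = (0.05/4)·1.0000 = 0.0125
−ω₁+ω₂+ω₃−ω₄ = -2.0000  →  vy = (0.05/4)·-2.0000 = -0.0250
−ω₁+ω₂−ω₃+ω₄ = -18.0000  →  ωz = (0.05/0.9200)·-18.0000 = -0.9783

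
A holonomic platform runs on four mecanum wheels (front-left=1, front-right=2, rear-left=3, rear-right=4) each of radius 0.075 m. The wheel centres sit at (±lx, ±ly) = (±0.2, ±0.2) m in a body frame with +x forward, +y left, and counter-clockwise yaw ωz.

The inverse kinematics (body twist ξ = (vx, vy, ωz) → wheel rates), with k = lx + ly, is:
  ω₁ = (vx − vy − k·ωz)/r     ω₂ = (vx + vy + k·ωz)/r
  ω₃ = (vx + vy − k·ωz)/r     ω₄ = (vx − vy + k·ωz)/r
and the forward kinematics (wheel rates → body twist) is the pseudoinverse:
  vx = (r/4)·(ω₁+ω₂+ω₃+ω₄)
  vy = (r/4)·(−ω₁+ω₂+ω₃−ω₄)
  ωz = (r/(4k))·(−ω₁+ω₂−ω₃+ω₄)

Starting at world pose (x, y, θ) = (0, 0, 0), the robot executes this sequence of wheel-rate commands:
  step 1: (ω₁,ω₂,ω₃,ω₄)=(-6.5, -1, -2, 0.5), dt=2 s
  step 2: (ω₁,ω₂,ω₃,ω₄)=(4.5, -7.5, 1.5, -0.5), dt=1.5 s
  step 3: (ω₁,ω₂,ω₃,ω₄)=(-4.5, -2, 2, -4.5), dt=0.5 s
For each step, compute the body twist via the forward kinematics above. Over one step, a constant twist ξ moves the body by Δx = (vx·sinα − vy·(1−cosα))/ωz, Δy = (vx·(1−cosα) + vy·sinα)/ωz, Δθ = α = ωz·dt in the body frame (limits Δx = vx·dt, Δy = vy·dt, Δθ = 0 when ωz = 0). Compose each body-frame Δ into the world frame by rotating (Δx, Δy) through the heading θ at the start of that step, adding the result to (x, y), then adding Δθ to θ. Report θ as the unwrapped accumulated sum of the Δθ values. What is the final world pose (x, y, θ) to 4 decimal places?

step 1: ξ=(vx,vy,ωz)=(-0.1687, 0.0563, 0.3750), dt=2.0 → body Δ=(-0.3470, -0.0185, 0.7500) → world pose (-0.3470, -0.0185, 0.7500)
step 2: ξ=(vx,vy,ωz)=(-0.0375, -0.1875, -0.6562), dt=1.5 → body Δ=(-0.1752, -0.2125, -0.9844) → world pose (-0.3304, -0.2934, -0.2344)
step 3: ξ=(vx,vy,ωz)=(-0.1687, 0.1687, -0.1875), dt=0.5 → body Δ=(-0.0803, 0.0882, -0.0937) → world pose (-0.3880, -0.1889, -0.3281)

(-0.3880, -0.1889, -0.3281)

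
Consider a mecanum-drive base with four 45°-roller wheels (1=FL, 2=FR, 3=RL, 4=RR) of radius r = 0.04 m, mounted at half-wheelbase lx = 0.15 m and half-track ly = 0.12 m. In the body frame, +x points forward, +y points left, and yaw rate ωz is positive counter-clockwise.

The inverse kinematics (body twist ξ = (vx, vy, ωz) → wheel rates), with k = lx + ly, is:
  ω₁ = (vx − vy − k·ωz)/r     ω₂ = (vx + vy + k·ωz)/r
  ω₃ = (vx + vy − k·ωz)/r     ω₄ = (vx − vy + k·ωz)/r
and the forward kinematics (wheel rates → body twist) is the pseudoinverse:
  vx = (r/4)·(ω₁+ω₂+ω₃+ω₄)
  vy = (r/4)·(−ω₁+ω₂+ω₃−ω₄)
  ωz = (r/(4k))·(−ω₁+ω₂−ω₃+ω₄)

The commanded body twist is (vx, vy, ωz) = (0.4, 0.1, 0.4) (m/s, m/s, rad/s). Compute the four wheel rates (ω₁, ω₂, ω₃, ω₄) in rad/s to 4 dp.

(4.8000, 15.2000, 9.8000, 10.2000)

k = lx + ly = 0.15 + 0.12 = 0.2700;  k·ωz = 0.2700·0.4 = 0.1080
ω₁ (FL) = (vx − vy − k·ωz)/r = 0.1920/0.04 = 4.8000
ω₂ (FR) = (vx + vy + k·ωz)/r = 0.6080/0.04 = 15.2000
ω₃ (RL) = (vx + vy − k·ωz)/r = 0.3920/0.04 = 9.8000
ω₄ (RR) = (vx − vy + k·ωz)/r = 0.4080/0.04 = 10.2000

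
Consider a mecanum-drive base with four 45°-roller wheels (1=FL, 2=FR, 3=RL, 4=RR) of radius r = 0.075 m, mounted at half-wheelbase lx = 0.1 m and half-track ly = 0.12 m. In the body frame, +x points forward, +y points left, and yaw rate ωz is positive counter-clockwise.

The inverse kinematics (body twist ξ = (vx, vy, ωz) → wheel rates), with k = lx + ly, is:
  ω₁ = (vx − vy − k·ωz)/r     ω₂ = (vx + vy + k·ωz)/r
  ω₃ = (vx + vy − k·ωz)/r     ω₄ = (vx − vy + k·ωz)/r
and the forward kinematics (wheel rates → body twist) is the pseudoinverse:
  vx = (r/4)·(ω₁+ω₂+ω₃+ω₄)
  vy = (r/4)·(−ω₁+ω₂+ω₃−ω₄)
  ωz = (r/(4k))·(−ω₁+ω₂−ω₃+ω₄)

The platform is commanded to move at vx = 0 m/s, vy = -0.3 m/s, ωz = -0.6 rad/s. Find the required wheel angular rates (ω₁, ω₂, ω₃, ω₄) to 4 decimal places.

(5.7600, -5.7600, -2.2400, 2.2400)

k = lx + ly = 0.1 + 0.12 = 0.2200;  k·ωz = 0.2200·-0.6 = -0.1320
ω₁ (FL) = (vx − vy − k·ωz)/r = 0.4320/0.075 = 5.7600
ω₂ (FR) = (vx + vy + k·ωz)/r = -0.4320/0.075 = -5.7600
ω₃ (RL) = (vx + vy − k·ωz)/r = -0.1680/0.075 = -2.2400
ω₄ (RR) = (vx − vy + k·ωz)/r = 0.1680/0.075 = 2.2400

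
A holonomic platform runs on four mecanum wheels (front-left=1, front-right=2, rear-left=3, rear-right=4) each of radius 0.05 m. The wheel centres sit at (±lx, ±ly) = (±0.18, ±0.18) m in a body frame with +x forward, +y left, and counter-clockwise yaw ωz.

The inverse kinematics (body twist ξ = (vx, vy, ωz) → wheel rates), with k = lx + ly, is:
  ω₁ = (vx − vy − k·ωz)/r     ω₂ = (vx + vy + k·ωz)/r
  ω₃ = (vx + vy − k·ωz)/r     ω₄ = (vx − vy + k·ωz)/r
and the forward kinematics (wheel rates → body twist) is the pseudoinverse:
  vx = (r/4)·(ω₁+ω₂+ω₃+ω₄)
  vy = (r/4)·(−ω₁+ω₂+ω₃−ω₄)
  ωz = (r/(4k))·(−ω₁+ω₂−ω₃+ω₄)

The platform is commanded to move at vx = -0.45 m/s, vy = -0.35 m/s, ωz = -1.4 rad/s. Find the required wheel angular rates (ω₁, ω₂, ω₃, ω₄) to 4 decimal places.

k = lx + ly = 0.18 + 0.18 = 0.3600;  k·ωz = 0.3600·-1.4 = -0.5040
ω₁ (FL) = (vx − vy − k·ωz)/r = 0.4040/0.05 = 8.0800
ω₂ (FR) = (vx + vy + k·ωz)/r = -1.3040/0.05 = -26.0800
ω₃ (RL) = (vx + vy − k·ωz)/r = -0.2960/0.05 = -5.9200
ω₄ (RR) = (vx − vy + k·ωz)/r = -0.6040/0.05 = -12.0800

(8.0800, -26.0800, -5.9200, -12.0800)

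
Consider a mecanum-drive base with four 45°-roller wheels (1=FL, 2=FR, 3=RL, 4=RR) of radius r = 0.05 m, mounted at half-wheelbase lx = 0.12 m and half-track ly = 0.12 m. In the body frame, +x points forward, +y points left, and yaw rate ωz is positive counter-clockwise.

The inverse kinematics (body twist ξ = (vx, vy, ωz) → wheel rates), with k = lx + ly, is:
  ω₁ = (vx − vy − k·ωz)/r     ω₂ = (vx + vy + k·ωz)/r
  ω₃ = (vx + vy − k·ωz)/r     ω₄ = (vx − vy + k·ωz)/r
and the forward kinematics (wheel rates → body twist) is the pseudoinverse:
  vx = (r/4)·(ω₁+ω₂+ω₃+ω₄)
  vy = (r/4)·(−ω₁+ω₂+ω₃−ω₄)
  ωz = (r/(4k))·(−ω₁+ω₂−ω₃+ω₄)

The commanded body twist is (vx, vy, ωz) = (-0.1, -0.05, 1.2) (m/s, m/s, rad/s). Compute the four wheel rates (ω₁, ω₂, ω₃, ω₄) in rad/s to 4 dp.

(-6.7600, 2.7600, -8.7600, 4.7600)

k = lx + ly = 0.12 + 0.12 = 0.2400;  k·ωz = 0.2400·1.2 = 0.2880
ω₁ (FL) = (vx − vy − k·ωz)/r = -0.3380/0.05 = -6.7600
ω₂ (FR) = (vx + vy + k·ωz)/r = 0.1380/0.05 = 2.7600
ω₃ (RL) = (vx + vy − k·ωz)/r = -0.4380/0.05 = -8.7600
ω₄ (RR) = (vx − vy + k·ωz)/r = 0.2380/0.05 = 4.7600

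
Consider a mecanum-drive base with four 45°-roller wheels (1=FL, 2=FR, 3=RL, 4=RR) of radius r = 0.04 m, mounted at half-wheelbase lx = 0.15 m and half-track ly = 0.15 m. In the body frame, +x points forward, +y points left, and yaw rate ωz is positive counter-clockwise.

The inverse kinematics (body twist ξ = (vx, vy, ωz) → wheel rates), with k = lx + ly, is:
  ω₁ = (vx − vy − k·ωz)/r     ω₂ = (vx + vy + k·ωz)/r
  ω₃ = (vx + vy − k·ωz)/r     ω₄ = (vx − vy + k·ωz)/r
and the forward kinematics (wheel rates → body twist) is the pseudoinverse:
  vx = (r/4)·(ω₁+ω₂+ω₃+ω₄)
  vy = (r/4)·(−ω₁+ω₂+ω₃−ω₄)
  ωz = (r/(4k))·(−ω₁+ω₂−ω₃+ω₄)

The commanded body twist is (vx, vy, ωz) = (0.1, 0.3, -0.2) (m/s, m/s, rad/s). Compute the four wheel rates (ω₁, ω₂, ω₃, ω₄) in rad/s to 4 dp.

(-3.5000, 8.5000, 11.5000, -6.5000)

k = lx + ly = 0.15 + 0.15 = 0.3000;  k·ωz = 0.3000·-0.2 = -0.0600
ω₁ (FL) = (vx − vy − k·ωz)/r = -0.1400/0.04 = -3.5000
ω₂ (FR) = (vx + vy + k·ωz)/r = 0.3400/0.04 = 8.5000
ω₃ (RL) = (vx + vy − k·ωz)/r = 0.4600/0.04 = 11.5000
ω₄ (RR) = (vx − vy + k·ωz)/r = -0.2600/0.04 = -6.5000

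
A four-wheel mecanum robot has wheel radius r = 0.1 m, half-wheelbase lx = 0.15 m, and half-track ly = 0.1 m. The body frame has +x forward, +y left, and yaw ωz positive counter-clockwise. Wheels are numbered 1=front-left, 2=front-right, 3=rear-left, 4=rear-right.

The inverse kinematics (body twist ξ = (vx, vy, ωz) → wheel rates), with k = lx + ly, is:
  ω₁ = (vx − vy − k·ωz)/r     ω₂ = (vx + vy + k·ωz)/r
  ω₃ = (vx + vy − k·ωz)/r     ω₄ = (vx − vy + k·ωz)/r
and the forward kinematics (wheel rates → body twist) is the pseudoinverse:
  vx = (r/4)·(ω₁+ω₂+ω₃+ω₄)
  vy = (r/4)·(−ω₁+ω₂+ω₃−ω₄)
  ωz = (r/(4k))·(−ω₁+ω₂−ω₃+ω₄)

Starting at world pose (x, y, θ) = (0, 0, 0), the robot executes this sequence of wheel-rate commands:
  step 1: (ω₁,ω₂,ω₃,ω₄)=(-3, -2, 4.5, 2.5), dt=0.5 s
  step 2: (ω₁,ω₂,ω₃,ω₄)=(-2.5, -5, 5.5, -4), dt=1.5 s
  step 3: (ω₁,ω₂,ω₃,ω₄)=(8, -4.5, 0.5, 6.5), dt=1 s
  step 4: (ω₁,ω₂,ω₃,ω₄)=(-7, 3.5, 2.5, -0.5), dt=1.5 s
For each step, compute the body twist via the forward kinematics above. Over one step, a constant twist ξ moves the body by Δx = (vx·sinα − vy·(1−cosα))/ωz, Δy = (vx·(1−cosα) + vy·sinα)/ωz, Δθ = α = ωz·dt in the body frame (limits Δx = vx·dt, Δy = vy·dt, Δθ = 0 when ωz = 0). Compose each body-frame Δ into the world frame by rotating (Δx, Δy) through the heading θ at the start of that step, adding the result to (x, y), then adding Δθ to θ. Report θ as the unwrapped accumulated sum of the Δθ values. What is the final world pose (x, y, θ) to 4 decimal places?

(0.0446, 0.2527, -1.3750)

step 1: ξ=(vx,vy,ωz)=(0.0500, 0.0750, -0.1000), dt=0.5 → body Δ=(0.0259, 0.0369, -0.0500) → world pose (0.0259, 0.0369, -0.0500)
step 2: ξ=(vx,vy,ωz)=(-0.1500, 0.1750, -1.2000), dt=1.5 → body Δ=(0.0572, 0.2954, -1.8000) → world pose (0.0979, 0.3290, -1.8500)
step 3: ξ=(vx,vy,ωz)=(0.2625, -0.4625, -0.6500), dt=1.0 → body Δ=(0.0993, -0.5130, -0.6500) → world pose (-0.4226, 0.3750, -2.5000)
step 4: ξ=(vx,vy,ωz)=(-0.0375, 0.3375, 0.7500), dt=1.5 → body Δ=(-0.3011, 0.3776, 1.1250) → world pose (0.0446, 0.2527, -1.3750)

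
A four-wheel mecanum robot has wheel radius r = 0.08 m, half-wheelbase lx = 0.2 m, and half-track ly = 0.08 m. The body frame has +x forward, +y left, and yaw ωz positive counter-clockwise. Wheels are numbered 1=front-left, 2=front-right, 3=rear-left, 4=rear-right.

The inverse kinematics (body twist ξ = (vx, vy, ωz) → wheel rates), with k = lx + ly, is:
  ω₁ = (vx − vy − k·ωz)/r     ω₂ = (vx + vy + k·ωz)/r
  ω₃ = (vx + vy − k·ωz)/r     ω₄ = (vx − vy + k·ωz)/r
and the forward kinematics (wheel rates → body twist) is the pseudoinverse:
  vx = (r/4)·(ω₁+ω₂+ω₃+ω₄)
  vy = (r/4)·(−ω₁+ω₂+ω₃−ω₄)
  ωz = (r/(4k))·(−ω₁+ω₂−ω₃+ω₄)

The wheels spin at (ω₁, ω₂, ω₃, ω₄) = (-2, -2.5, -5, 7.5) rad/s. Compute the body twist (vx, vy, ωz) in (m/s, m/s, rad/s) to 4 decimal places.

(-0.0400, -0.2600, 0.8571)

k = lx + ly = 0.2 + 0.08 = 0.2800
ω₁+ω₂+ω₃+ω₄ = -2.0000  →  vx = (0.08/4)·-2.0000 = -0.0400
−ω₁+ω₂+ω₃−ω₄ = -13.0000  →  vy = (0.08/4)·-13.0000 = -0.2600
−ω₁+ω₂−ω₃+ω₄ = 12.0000  →  ωz = (0.08/1.1200)·12.0000 = 0.8571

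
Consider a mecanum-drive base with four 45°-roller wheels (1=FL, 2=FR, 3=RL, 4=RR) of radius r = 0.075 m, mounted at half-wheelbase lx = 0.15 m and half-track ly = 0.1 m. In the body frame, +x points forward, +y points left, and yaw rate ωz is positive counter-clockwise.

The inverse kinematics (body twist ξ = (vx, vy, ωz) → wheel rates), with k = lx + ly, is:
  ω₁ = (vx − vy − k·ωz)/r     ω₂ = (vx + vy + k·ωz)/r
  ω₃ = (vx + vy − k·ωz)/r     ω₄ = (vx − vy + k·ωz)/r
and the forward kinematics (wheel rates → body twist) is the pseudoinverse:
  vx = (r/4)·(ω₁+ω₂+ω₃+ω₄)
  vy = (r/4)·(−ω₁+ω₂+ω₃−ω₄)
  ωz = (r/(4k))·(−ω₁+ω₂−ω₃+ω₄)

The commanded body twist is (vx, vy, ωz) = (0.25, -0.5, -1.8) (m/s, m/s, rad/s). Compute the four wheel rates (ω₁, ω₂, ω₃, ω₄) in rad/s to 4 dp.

k = lx + ly = 0.15 + 0.1 = 0.2500;  k·ωz = 0.2500·-1.8 = -0.4500
ω₁ (FL) = (vx − vy − k·ωz)/r = 1.2000/0.075 = 16.0000
ω₂ (FR) = (vx + vy + k·ωz)/r = -0.7000/0.075 = -9.3333
ω₃ (RL) = (vx + vy − k·ωz)/r = 0.2000/0.075 = 2.6667
ω₄ (RR) = (vx − vy + k·ωz)/r = 0.3000/0.075 = 4.0000

(16.0000, -9.3333, 2.6667, 4.0000)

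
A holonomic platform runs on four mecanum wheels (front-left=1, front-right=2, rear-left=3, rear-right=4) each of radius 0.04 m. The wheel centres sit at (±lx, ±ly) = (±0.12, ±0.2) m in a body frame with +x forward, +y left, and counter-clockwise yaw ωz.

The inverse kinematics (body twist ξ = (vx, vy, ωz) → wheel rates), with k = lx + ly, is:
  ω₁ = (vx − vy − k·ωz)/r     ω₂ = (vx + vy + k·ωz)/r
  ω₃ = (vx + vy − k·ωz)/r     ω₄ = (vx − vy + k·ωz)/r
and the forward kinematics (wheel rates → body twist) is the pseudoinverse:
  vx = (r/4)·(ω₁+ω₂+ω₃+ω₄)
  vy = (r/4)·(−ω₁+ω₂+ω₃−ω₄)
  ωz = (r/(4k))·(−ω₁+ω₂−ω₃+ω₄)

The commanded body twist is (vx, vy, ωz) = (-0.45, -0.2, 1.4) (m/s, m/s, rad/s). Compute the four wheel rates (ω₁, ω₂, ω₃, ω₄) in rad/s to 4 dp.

k = lx + ly = 0.12 + 0.2 = 0.3200;  k·ωz = 0.3200·1.4 = 0.4480
ω₁ (FL) = (vx − vy − k·ωz)/r = -0.6980/0.04 = -17.4500
ω₂ (FR) = (vx + vy + k·ωz)/r = -0.2020/0.04 = -5.0500
ω₃ (RL) = (vx + vy − k·ωz)/r = -1.0980/0.04 = -27.4500
ω₄ (RR) = (vx − vy + k·ωz)/r = 0.1980/0.04 = 4.9500

(-17.4500, -5.0500, -27.4500, 4.9500)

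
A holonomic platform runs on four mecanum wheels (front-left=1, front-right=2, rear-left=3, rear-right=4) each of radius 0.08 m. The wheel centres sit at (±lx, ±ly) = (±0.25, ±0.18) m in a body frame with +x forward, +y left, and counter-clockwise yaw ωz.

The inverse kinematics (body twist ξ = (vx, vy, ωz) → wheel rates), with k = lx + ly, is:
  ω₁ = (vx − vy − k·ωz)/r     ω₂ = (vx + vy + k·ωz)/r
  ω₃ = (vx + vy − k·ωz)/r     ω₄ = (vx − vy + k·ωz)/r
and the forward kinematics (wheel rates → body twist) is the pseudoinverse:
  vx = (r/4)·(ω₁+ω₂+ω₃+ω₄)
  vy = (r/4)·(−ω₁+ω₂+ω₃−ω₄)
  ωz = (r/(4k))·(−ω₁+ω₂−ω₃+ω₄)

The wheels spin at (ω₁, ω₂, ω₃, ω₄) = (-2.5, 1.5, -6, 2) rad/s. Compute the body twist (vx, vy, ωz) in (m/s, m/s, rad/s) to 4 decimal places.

k = lx + ly = 0.25 + 0.18 = 0.4300
ω₁+ω₂+ω₃+ω₄ = -5.0000  →  vx = (0.08/4)·-5.0000 = -0.1000
−ω₁+ω₂+ω₃−ω₄ = -4.0000  →  vy = (0.08/4)·-4.0000 = -0.0800
−ω₁+ω₂−ω₃+ω₄ = 12.0000  →  ωz = (0.08/1.7200)·12.0000 = 0.5581

(-0.1000, -0.0800, 0.5581)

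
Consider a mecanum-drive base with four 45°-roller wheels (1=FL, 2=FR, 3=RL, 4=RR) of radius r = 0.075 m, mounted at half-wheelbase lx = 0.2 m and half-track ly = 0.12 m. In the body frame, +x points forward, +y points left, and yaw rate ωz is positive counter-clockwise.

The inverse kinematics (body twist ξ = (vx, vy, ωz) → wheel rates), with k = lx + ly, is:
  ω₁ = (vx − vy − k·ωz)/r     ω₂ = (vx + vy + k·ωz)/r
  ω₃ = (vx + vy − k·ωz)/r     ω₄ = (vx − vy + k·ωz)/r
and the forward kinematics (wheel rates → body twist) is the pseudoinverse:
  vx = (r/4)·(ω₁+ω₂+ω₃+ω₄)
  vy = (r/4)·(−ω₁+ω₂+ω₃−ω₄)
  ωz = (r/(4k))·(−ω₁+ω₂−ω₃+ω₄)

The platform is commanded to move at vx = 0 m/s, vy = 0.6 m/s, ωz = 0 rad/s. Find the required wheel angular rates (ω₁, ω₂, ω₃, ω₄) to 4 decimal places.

k = lx + ly = 0.2 + 0.12 = 0.3200;  k·ωz = 0.3200·0 = 0.0000
ω₁ (FL) = (vx − vy − k·ωz)/r = -0.6000/0.075 = -8.0000
ω₂ (FR) = (vx + vy + k·ωz)/r = 0.6000/0.075 = 8.0000
ω₃ (RL) = (vx + vy − k·ωz)/r = 0.6000/0.075 = 8.0000
ω₄ (RR) = (vx − vy + k·ωz)/r = -0.6000/0.075 = -8.0000

(-8.0000, 8.0000, 8.0000, -8.0000)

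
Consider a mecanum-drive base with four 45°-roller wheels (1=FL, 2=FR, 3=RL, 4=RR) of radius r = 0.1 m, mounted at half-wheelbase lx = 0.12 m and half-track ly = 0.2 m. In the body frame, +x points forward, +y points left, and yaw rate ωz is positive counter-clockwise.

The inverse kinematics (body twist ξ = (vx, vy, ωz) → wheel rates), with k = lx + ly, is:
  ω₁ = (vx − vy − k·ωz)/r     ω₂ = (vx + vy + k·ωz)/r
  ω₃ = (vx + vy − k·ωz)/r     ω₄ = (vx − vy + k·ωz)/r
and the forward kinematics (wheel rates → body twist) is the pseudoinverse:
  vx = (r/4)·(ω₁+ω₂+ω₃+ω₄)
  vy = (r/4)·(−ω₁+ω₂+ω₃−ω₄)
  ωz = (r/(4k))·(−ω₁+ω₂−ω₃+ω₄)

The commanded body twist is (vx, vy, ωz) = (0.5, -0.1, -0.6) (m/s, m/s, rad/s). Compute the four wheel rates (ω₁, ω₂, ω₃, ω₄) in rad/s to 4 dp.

k = lx + ly = 0.12 + 0.2 = 0.3200;  k·ωz = 0.3200·-0.6 = -0.1920
ω₁ (FL) = (vx − vy − k·ωz)/r = 0.7920/0.1 = 7.9200
ω₂ (FR) = (vx + vy + k·ωz)/r = 0.2080/0.1 = 2.0800
ω₃ (RL) = (vx + vy − k·ωz)/r = 0.5920/0.1 = 5.9200
ω₄ (RR) = (vx − vy + k·ωz)/r = 0.4080/0.1 = 4.0800

(7.9200, 2.0800, 5.9200, 4.0800)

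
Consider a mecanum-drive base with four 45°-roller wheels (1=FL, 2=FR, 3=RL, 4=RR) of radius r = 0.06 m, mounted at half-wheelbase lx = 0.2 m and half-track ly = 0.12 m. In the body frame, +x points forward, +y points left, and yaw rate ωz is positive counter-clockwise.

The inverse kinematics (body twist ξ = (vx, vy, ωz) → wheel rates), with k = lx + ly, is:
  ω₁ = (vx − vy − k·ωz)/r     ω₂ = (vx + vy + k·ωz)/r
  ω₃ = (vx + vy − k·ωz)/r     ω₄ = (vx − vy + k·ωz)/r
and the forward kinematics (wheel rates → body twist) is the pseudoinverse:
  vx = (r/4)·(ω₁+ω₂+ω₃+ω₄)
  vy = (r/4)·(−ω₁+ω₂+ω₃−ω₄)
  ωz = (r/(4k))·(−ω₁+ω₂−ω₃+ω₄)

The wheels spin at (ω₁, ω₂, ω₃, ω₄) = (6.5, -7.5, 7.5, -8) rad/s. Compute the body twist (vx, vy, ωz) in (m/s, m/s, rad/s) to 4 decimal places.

k = lx + ly = 0.2 + 0.12 = 0.3200
ω₁+ω₂+ω₃+ω₄ = -1.5000  →  vx = (0.06/4)·-1.5000 = -0.0225
−ω₁+ω₂+ω₃−ω₄ = 1.5000  →  vy = (0.06/4)·1.5000 = 0.0225
−ω₁+ω₂−ω₃+ω₄ = -29.5000  →  ωz = (0.06/1.2800)·-29.5000 = -1.3828

(-0.0225, 0.0225, -1.3828)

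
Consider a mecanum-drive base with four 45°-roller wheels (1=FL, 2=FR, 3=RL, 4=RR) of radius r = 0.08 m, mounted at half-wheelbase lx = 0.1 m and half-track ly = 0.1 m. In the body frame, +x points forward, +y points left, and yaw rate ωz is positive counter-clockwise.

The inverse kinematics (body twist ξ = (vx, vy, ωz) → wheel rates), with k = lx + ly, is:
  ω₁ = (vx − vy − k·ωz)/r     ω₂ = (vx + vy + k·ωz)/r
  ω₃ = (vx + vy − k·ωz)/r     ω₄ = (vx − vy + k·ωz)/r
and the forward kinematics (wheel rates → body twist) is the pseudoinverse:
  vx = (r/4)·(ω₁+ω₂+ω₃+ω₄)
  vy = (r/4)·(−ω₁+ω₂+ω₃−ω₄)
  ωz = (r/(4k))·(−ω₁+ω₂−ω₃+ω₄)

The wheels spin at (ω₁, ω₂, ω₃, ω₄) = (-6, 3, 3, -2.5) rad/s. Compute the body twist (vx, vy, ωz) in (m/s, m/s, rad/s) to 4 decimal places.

k = lx + ly = 0.1 + 0.1 = 0.2000
ω₁+ω₂+ω₃+ω₄ = -2.5000  →  vx = (0.08/4)·-2.5000 = -0.0500
−ω₁+ω₂+ω₃−ω₄ = 14.5000  →  vy = (0.08/4)·14.5000 = 0.2900
−ω₁+ω₂−ω₃+ω₄ = 3.5000  →  ωz = (0.08/0.8000)·3.5000 = 0.3500

(-0.0500, 0.2900, 0.3500)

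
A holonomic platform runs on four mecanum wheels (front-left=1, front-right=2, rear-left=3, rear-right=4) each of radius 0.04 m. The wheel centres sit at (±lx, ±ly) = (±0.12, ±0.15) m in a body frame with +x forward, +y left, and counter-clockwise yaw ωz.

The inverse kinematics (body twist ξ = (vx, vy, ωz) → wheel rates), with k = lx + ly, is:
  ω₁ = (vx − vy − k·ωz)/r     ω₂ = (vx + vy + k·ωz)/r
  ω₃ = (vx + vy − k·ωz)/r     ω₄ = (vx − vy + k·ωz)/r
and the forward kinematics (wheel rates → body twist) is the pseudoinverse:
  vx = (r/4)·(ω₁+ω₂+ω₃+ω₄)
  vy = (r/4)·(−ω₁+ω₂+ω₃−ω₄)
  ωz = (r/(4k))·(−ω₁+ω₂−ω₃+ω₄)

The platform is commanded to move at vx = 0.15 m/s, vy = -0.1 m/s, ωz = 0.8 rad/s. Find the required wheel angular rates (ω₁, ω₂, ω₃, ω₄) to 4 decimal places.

(0.8500, 6.6500, -4.1500, 11.6500)

k = lx + ly = 0.12 + 0.15 = 0.2700;  k·ωz = 0.2700·0.8 = 0.2160
ω₁ (FL) = (vx − vy − k·ωz)/r = 0.0340/0.04 = 0.8500
ω₂ (FR) = (vx + vy + k·ωz)/r = 0.2660/0.04 = 6.6500
ω₃ (RL) = (vx + vy − k·ωz)/r = -0.1660/0.04 = -4.1500
ω₄ (RR) = (vx − vy + k·ωz)/r = 0.4660/0.04 = 11.6500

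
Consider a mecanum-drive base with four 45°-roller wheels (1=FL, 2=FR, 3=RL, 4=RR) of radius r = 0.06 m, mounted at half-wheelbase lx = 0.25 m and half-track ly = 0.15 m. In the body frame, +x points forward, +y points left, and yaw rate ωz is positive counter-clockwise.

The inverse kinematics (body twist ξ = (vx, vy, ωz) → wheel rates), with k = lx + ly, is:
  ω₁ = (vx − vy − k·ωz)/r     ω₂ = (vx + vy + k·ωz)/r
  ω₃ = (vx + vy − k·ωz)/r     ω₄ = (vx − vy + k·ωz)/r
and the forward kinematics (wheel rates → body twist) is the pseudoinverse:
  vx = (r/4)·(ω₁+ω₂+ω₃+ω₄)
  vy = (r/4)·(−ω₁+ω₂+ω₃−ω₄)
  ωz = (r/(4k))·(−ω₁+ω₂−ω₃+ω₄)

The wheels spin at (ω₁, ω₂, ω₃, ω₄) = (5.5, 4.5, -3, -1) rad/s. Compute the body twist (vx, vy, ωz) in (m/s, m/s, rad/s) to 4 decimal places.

(0.0900, -0.0450, 0.0375)

k = lx + ly = 0.25 + 0.15 = 0.4000
ω₁+ω₂+ω₃+ω₄ = 6.0000  →  vx = (0.06/4)·6.0000 = 0.0900
−ω₁+ω₂+ω₃−ω₄ = -3.0000  →  vy = (0.06/4)·-3.0000 = -0.0450
−ω₁+ω₂−ω₃+ω₄ = 1.0000  →  ωz = (0.06/1.6000)·1.0000 = 0.0375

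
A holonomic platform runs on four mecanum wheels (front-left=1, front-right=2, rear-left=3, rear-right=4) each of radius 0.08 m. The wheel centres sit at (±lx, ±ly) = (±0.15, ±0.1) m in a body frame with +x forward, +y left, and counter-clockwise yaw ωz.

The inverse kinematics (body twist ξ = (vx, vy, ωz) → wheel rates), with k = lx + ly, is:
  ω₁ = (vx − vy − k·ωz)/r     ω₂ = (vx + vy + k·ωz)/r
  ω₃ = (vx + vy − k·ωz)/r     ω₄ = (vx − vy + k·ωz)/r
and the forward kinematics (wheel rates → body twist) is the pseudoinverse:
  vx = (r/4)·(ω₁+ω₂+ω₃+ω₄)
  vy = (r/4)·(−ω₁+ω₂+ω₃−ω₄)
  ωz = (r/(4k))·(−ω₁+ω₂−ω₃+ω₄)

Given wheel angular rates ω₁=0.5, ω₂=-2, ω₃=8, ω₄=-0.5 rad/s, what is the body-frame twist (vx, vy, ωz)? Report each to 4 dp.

(0.1200, 0.1200, -0.8800)

k = lx + ly = 0.15 + 0.1 = 0.2500
ω₁+ω₂+ω₃+ω₄ = 6.0000  →  vx = (0.08/4)·6.0000 = 0.1200
−ω₁+ω₂+ω₃−ω₄ = 6.0000  →  vy = (0.08/4)·6.0000 = 0.1200
−ω₁+ω₂−ω₃+ω₄ = -11.0000  →  ωz = (0.08/1.0000)·-11.0000 = -0.8800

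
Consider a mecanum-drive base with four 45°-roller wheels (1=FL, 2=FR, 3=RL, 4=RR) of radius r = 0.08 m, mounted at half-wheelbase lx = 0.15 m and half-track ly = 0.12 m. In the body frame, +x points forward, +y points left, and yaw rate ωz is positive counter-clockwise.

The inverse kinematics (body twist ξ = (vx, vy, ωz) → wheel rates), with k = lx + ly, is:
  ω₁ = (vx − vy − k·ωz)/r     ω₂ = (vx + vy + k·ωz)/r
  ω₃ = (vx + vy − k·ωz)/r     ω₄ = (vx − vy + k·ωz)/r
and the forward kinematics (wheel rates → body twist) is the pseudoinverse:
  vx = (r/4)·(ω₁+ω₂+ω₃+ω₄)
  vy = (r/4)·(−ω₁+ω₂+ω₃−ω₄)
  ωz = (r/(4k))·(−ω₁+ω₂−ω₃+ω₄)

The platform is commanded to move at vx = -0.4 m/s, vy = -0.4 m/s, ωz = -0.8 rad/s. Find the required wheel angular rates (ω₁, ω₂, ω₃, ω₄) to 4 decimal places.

k = lx + ly = 0.15 + 0.12 = 0.2700;  k·ωz = 0.2700·-0.8 = -0.2160
ω₁ (FL) = (vx − vy − k·ωz)/r = 0.2160/0.08 = 2.7000
ω₂ (FR) = (vx + vy + k·ωz)/r = -1.0160/0.08 = -12.7000
ω₃ (RL) = (vx + vy − k·ωz)/r = -0.5840/0.08 = -7.3000
ω₄ (RR) = (vx − vy + k·ωz)/r = -0.2160/0.08 = -2.7000

(2.7000, -12.7000, -7.3000, -2.7000)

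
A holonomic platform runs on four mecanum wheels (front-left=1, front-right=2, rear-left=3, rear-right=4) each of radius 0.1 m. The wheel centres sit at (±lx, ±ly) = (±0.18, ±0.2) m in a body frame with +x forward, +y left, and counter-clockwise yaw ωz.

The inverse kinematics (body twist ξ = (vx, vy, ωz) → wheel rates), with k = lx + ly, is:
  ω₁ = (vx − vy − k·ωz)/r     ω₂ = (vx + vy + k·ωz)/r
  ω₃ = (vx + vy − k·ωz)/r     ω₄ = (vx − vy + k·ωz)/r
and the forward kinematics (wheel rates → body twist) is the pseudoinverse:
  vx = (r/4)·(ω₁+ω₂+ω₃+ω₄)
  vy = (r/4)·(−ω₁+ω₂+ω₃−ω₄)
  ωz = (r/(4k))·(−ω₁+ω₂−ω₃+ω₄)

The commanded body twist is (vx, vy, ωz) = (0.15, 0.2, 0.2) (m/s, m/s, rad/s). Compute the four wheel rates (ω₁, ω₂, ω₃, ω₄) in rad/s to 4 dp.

(-1.2600, 4.2600, 2.7400, 0.2600)

k = lx + ly = 0.18 + 0.2 = 0.3800;  k·ωz = 0.3800·0.2 = 0.0760
ω₁ (FL) = (vx − vy − k·ωz)/r = -0.1260/0.1 = -1.2600
ω₂ (FR) = (vx + vy + k·ωz)/r = 0.4260/0.1 = 4.2600
ω₃ (RL) = (vx + vy − k·ωz)/r = 0.2740/0.1 = 2.7400
ω₄ (RR) = (vx − vy + k·ωz)/r = 0.0260/0.1 = 0.2600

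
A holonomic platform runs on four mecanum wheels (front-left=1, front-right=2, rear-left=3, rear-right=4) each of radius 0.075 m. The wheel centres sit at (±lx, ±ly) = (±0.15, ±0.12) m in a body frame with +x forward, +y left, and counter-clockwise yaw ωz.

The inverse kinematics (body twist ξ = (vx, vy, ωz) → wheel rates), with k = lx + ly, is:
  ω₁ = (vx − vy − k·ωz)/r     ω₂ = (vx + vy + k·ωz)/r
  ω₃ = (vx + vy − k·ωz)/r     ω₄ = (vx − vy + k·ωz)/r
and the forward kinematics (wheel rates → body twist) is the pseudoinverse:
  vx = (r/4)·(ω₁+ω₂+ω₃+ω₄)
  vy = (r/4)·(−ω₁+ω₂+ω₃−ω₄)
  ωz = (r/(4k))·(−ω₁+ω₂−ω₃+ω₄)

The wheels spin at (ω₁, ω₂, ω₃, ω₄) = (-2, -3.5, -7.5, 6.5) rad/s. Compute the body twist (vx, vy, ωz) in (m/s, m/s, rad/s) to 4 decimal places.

(-0.1219, -0.2906, 0.8681)

k = lx + ly = 0.15 + 0.12 = 0.2700
ω₁+ω₂+ω₃+ω₄ = -6.5000  →  vx = (0.075/4)·-6.5000 = -0.1219
−ω₁+ω₂+ω₃−ω₄ = -15.5000  →  vy = (0.075/4)·-15.5000 = -0.2906
−ω₁+ω₂−ω₃+ω₄ = 12.5000  →  ωz = (0.075/1.0800)·12.5000 = 0.8681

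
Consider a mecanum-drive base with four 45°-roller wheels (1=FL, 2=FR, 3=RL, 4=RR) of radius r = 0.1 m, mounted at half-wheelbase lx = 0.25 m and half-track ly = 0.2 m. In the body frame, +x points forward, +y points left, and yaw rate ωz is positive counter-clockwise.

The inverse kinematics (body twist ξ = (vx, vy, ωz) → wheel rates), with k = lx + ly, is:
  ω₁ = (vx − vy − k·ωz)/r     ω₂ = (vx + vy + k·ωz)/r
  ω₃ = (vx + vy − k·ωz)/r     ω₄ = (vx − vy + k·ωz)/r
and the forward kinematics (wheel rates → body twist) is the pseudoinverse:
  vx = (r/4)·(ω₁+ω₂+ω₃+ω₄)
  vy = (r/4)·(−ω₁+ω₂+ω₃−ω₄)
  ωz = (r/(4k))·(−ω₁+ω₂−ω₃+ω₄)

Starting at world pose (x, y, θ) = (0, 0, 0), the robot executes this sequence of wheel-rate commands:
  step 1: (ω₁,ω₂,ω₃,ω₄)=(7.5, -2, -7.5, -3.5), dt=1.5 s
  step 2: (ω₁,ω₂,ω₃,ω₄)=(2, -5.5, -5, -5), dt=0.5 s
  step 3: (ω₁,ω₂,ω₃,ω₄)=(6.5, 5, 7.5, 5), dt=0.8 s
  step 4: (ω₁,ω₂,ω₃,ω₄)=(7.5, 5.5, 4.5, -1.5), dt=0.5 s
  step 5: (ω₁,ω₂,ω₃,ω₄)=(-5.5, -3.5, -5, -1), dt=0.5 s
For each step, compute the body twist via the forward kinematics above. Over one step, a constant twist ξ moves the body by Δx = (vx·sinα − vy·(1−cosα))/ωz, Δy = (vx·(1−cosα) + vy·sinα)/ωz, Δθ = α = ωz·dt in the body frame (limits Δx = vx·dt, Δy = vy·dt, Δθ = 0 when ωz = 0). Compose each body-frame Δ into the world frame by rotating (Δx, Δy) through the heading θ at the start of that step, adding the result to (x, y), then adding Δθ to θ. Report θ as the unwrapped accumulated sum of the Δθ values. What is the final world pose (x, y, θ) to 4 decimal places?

step 1: ξ=(vx,vy,ωz)=(-0.1375, -0.3375, -0.3056), dt=1.5 → body Δ=(-0.3131, -0.4423, -0.4583) → world pose (-0.3131, -0.4423, -0.4583)
step 2: ξ=(vx,vy,ωz)=(-0.3375, -0.1875, -0.4167), dt=0.5 → body Δ=(-0.1773, -0.0756, -0.2083) → world pose (-0.5055, -0.4316, -0.6667)
step 3: ξ=(vx,vy,ωz)=(0.6000, 0.0250, -0.2222), dt=0.8 → body Δ=(0.4792, -0.0227, -0.1778) → world pose (-0.1429, -0.7458, -0.8444)
step 4: ξ=(vx,vy,ωz)=(0.4000, 0.1000, -0.4444), dt=0.5 → body Δ=(0.2039, 0.0275, -0.2222) → world pose (0.0131, -0.8800, -1.0667)
step 5: ξ=(vx,vy,ωz)=(-0.3750, -0.0500, 0.3333), dt=0.5 → body Δ=(-0.1846, -0.0405, 0.1667) → world pose (-0.1115, -0.7379, -0.9000)

(-0.1115, -0.7379, -0.9000)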